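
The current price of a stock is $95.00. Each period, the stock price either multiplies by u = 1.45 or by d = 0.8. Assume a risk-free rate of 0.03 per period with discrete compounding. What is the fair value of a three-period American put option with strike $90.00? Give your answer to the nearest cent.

$11.99

Risk-neutral probability p = (1 + 0.03 − 0.8)/(1.45 − 0.8) = 0.2300/0.6500 = 0.3538
Terminal stock prices: S_uuu = 289.6, S_uud = 159.8, S_udd = 88.16, S_ddd = 48.64
Terminal payoffs (K − S): max(-199.6, 0) = 0, max(-69.79, 0) = 0, max(1.84, 0) = 1.84, max(41.36, 0) = 41.36
Node uu (S = 199.7): continuation = 1/1.03·[0.3538·0.0000 + 0.6462·0.0000] = 0.0000; exercise value = 0.0000 ≤ continuation, so V_uu = 0.0000
Node ud (S = 110.2): continuation = 1/1.03·[0.3538·0.0000 + 0.6462·1.8400] = 1.1543; exercise value = 0.0000 ≤ continuation, so V_ud = 1.1543
Node dd (S = 60.8): continuation = 1/1.03·[0.3538·1.8400 + 0.6462·41.3600] = 26.5786; exercise value = 29.2000 > continuation, so V_dd = 29.2000 (exercise)
Node u (S = 137.8): continuation = 1/1.03·[0.3538·0.0000 + 0.6462·1.1543] = 0.7241; exercise value = 0.0000 ≤ continuation, so V_u = 0.7241
Node d (S = 76): continuation = 1/1.03·[0.3538·1.1543 + 0.6462·29.2000] = 18.7147; exercise value = 14.0000 ≤ continuation, so V_d = 18.7147
Node 0 (S = 95): continuation = 1/1.03·[0.3538·0.7241 + 0.6462·18.7147] = 11.9891; exercise value = 0.0000 ≤ continuation, so V_0 = 11.9891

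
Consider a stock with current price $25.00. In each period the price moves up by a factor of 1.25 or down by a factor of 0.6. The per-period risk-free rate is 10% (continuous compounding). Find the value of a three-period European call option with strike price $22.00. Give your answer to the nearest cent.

Risk-neutral probability p = (e^0.1 − 0.6)/(1.25 − 0.6) = 0.5052/0.6500 = 0.7772
Terminal stock prices: S_uuu = 48.83, S_uud = 23.44, S_udd = 11.25, S_ddd = 5.4
Terminal payoffs (S − K): max(26.83, 0) = 26.83, max(1.438, 0) = 1.438, max(-10.75, 0) = 0, max(-16.6, 0) = 0
Node uu (S = 39.06): V_uu = e^(−0.1)·[0.7772·26.8281 + 0.2228·1.4375] = 19.1561
Node ud (S = 18.75): V_ud = e^(−0.1)·[0.7772·1.4375 + 0.2228·0.0000] = 1.0109
Node dd (S = 9): V_dd = e^(−0.1)·[0.7772·0.0000 + 0.2228·0.0000] = 0.0000
Node u (S = 31.25): V_u = e^(−0.1)·[0.7772·19.1561 + 0.2228·1.0109] = 13.6749
Node d (S = 15): V_d = e^(−0.1)·[0.7772·1.0109 + 0.2228·0.0000] = 0.7109
Node 0 (S = 25): V_0 = e^(−0.1)·[0.7772·13.6749 + 0.2228·0.7109] = 9.7599

$9.76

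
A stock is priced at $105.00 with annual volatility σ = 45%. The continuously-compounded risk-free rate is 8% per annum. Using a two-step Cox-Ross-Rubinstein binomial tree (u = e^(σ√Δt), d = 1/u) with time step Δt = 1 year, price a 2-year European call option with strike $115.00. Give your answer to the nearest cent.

CRR parameters: u = e^(σ√Δt) = e^(0.45·√1) = 1.5683, d = 1/u = 0.6376
Per-period rate: rΔt = 0.08·1 = 0.08, so R = e^0.08 = 1.0833
Risk-neutral probability p = (e^0.08 − 0.6376)/(1.5683 − 0.6376) = 0.4457/0.9307 = 0.4789
Terminal stock prices: S_uu = 258.3, S_ud = 105, S_dd = 42.69
Terminal payoffs (S − K): max(143.3, 0) = 143.3, max(-10, 0) = 0, max(-72.31, 0) = 0
Node u (S = 164.7): V_u = e^(−0.08)·[0.4789·143.2583 + 0.5211·0.0000] = 63.3252
Node d (S = 66.95): V_d = e^(−0.08)·[0.4789·0.0000 + 0.5211·0.0000] = 0.0000
Node 0 (S = 105): V_0 = e^(−0.08)·[0.4789·63.3252 + 0.5211·0.0000] = 27.9920

$27.99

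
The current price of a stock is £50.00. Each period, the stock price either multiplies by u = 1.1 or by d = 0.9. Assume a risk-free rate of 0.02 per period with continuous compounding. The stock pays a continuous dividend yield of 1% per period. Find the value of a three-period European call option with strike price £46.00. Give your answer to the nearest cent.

Per-period risk-free factor R = e^0.02 = 1.0202; dividend-adjusted growth = e^(0.02−0.01) = 1.0101.
Risk-neutral probability p = (1.0101 − 0.9)/(1.1 − 0.9) = 0.1101/0.2000 = 0.5503
Terminal stock prices: S_uuu = 66.55, S_uud = 54.45, S_udd = 44.55, S_ddd = 36.45
Terminal payoffs (S − K): max(20.55, 0) = 20.55, max(8.45, 0) = 8.45, max(-1.45, 0) = 0, max(-9.55, 0) = 0
Node uu (S = 60.5): V_uu = e^(−0.02)·[0.5503·20.5500 + 0.4497·8.4500] = 14.8089
Node ud (S = 49.5): V_ud = e^(−0.02)·[0.5503·8.4500 + 0.4497·0.0000] = 4.5576
Node dd (S = 40.5): V_dd = e^(−0.02)·[0.5503·0.0000 + 0.4497·0.0000] = 0.0000
Node u (S = 55): V_u = e^(−0.02)·[0.5503·14.8089 + 0.4497·4.5576] = 9.9964
Node d (S = 45): V_d = e^(−0.02)·[0.5503·4.5576 + 0.4497·0.0000] = 2.4581
Node 0 (S = 50): V_0 = e^(−0.02)·[0.5503·9.9964 + 0.4497·2.4581] = 6.4753

£6.48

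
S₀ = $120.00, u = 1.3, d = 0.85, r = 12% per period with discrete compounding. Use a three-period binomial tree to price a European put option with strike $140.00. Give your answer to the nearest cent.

Risk-neutral probability p = (1 + 0.12 − 0.85)/(1.3 − 0.85) = 0.2700/0.4500 = 0.6000
Terminal stock prices: S_uuu = 263.6, S_uud = 172.4, S_udd = 112.7, S_ddd = 73.69
Terminal payoffs (K − S): max(-123.6, 0) = 0, max(-32.38, 0) = 0, max(27.29, 0) = 27.29, max(66.31, 0) = 66.31
Node uu (S = 202.8): V_uu = 1/1.12·[0.6000·0.0000 + 0.4000·0.0000] = 0.0000
Node ud (S = 132.6): V_ud = 1/1.12·[0.6000·0.0000 + 0.4000·27.2900] = 9.7464
Node dd (S = 86.7): V_dd = 1/1.12·[0.6000·27.2900 + 0.4000·66.3050] = 38.3000
Node u (S = 156): V_u = 1/1.12·[0.6000·0.0000 + 0.4000·9.7464] = 3.4809
Node d (S = 102): V_d = 1/1.12·[0.6000·9.7464 + 0.4000·38.3000] = 18.8999
Node 0 (S = 120): V_0 = 1/1.12·[0.6000·3.4809 + 0.4000·18.8999] = 8.6147

$8.61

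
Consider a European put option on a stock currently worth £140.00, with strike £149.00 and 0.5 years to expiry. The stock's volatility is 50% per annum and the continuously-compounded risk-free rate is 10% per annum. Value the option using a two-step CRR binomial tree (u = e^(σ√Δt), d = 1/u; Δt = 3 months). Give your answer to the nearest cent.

CRR parameters: u = e^(σ√Δt) = e^(0.5·√0.25) = 1.2840, d = 1/u = 0.7788
Per-period rate: rΔt = 0.1·0.25 = 0.025, so R = e^0.025 = 1.0253
Risk-neutral probability p = (e^0.025 − 0.7788)/(1.2840 − 0.7788) = 0.2465/0.5052 = 0.4879
Terminal stock prices: S_uu = 230.8, S_ud = 140, S_dd = 84.91
Terminal payoffs (K − S): max(-81.82, 0) = 0, max(9, 0) = 9, max(64.09, 0) = 64.09
Node u (S = 179.8): V_u = e^(−0.025)·[0.4879·0.0000 + 0.5121·9.0000] = 4.4948
Node d (S = 109): V_d = e^(−0.025)·[0.4879·9.0000 + 0.5121·64.0857] = 36.2891
Node 0 (S = 140): V_0 = e^(−0.025)·[0.4879·4.4948 + 0.5121·36.2891] = 20.2628

£20.26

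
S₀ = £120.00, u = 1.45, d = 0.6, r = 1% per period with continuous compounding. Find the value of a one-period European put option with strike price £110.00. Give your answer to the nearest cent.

Risk-neutral probability p = (e^0.01 − 0.6)/(1.45 − 0.6) = 0.4101/0.8500 = 0.4824
Terminal stock prices: S_u = 174, S_d = 72
Terminal payoffs (K − S): max(-64, 0) = 0, max(38, 0) = 38
Node 0 (S = 120): V_0 = e^(−0.01)·[0.4824·0.0000 + 0.5176·38.0000] = 19.4726

£19.47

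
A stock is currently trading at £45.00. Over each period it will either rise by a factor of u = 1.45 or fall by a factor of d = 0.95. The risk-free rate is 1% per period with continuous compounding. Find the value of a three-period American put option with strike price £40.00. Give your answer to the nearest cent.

£0.94

Risk-neutral probability p = (e^0.01 − 0.95)/(1.45 − 0.95) = 0.0601/0.5000 = 0.1201
Terminal stock prices: S_uuu = 137.2, S_uud = 89.88, S_udd = 58.89, S_ddd = 38.58
Terminal payoffs (K − S): max(-97.19, 0) = 0, max(-49.88, 0) = 0, max(-18.89, 0) = 0, max(1.418, 0) = 1.418
Node uu (S = 94.61): continuation = e^(−0.01)·[0.1201·0.0000 + 0.8799·0.0000] = 0.0000; exercise value = 0.0000 ≤ continuation, so V_uu = 0.0000
Node ud (S = 61.99): continuation = e^(−0.01)·[0.1201·0.0000 + 0.8799·0.0000] = 0.0000; exercise value = 0.0000 ≤ continuation, so V_ud = 0.0000
Node dd (S = 40.61): continuation = e^(−0.01)·[0.1201·0.0000 + 0.8799·1.4181] = 1.2354; exercise value = 0.0000 ≤ continuation, so V_dd = 1.2354
Node u (S = 65.25): continuation = e^(−0.01)·[0.1201·0.0000 + 0.8799·0.0000] = 0.0000; exercise value = 0.0000 ≤ continuation, so V_u = 0.0000
Node d (S = 42.75): continuation = e^(−0.01)·[0.1201·0.0000 + 0.8799·1.2354] = 1.0762; exercise value = 0.0000 ≤ continuation, so V_d = 1.0762
Node 0 (S = 45): continuation = e^(−0.01)·[0.1201·0.0000 + 0.8799·1.0762] = 0.9375; exercise value = 0.0000 ≤ continuation, so V_0 = 0.9375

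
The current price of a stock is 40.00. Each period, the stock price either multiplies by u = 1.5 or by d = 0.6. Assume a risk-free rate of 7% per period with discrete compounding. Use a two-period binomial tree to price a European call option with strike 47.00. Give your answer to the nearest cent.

Risk-neutral probability p = (1 + 0.07 − 0.6)/(1.5 − 0.6) = 0.4700/0.9000 = 0.5222
Terminal stock prices: S_uu = 90, S_ud = 36, S_dd = 14.4
Terminal payoffs (S − K): max(43, 0) = 43, max(-11, 0) = 0, max(-32.6, 0) = 0
Node u (S = 60): V_u = 1/1.07·[0.5222·43.0000 + 0.4778·0.0000] = 20.9865
Node d (S = 24): V_d = 1/1.07·[0.5222·0.0000 + 0.4778·0.0000] = 0.0000
Node 0 (S = 40): V_0 = 1/1.07·[0.5222·20.9865 + 0.4778·0.0000] = 10.2426

10.24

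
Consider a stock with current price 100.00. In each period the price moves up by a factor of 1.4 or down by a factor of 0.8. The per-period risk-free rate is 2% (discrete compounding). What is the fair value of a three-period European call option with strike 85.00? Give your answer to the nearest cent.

27.99

Risk-neutral probability p = (1 + 0.02 − 0.8)/(1.4 − 0.8) = 0.2200/0.6000 = 0.3667
Terminal stock prices: S_uuu = 274.4, S_uud = 156.8, S_udd = 89.6, S_ddd = 51.2
Terminal payoffs (S − K): max(189.4, 0) = 189.4, max(71.8, 0) = 71.8, max(4.6, 0) = 4.6, max(-33.8, 0) = 0
Node uu (S = 196): V_uu = 1/1.02·[0.3667·189.4000 + 0.6333·71.8000] = 112.6667
Node ud (S = 112): V_ud = 1/1.02·[0.3667·71.8000 + 0.6333·4.6000] = 28.6667
Node dd (S = 64): V_dd = 1/1.02·[0.3667·4.6000 + 0.6333·0.0000] = 1.6536
Node u (S = 140): V_u = 1/1.02·[0.3667·112.6667 + 0.6333·28.6667] = 58.3007
Node d (S = 80): V_d = 1/1.02·[0.3667·28.6667 + 0.6333·1.6536] = 11.3318
Node 0 (S = 100): V_0 = 1/1.02·[0.3667·58.3007 + 0.6333·11.3318] = 27.9938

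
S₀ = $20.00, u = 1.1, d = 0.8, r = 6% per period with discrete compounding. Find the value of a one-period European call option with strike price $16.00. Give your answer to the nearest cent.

Risk-neutral probability p = (1 + 0.06 − 0.8)/(1.1 − 0.8) = 0.2600/0.3000 = 0.8667
Terminal stock prices: S_u = 22, S_d = 16
Terminal payoffs (S − K): max(6, 0) = 6, max(0, 0) = 0
Node 0 (S = 20): V_0 = 1/1.06·[0.8667·6.0000 + 0.1333·0.0000] = 4.9057

$4.91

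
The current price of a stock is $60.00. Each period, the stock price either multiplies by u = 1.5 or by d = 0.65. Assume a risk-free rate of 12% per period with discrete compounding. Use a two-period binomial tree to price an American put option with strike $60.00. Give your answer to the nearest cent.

Risk-neutral probability p = (1 + 0.12 − 0.65)/(1.5 − 0.65) = 0.4700/0.8500 = 0.5529
Terminal stock prices: S_uu = 135, S_ud = 58.5, S_dd = 25.35
Terminal payoffs (K − S): max(-75, 0) = 0, max(1.5, 0) = 1.5, max(34.65, 0) = 34.65
Node u (S = 90): continuation = 1/1.12·[0.5529·0.0000 + 0.4471·1.5000] = 0.5987; exercise value = 0.0000 ≤ continuation, so V_u = 0.5987
Node d (S = 39): continuation = 1/1.12·[0.5529·1.5000 + 0.4471·34.6500] = 14.5714; exercise value = 21.0000 > continuation, so V_d = 21.0000 (exercise)
Node 0 (S = 60): continuation = 1/1.12·[0.5529·0.5987 + 0.4471·21.0000] = 8.6779; exercise value = 0.0000 ≤ continuation, so V_0 = 8.6779

$8.68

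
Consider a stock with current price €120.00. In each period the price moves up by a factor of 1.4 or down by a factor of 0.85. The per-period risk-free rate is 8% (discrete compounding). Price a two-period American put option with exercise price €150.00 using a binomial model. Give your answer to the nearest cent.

Risk-neutral probability p = (1 + 0.08 − 0.85)/(1.4 − 0.85) = 0.2300/0.5500 = 0.4182
Terminal stock prices: S_uu = 235.2, S_ud = 142.8, S_dd = 86.7
Terminal payoffs (K − S): max(-85.2, 0) = 0, max(7.2, 0) = 7.2, max(63.3, 0) = 63.3
Node u (S = 168): continuation = 1/1.08·[0.4182·0.0000 + 0.5818·7.2000] = 3.8788; exercise value = 0.0000 ≤ continuation, so V_u = 3.8788
Node d (S = 102): continuation = 1/1.08·[0.4182·7.2000 + 0.5818·63.3000] = 36.8889; exercise value = 48.0000 > continuation, so V_d = 48.0000 (exercise)
Node 0 (S = 120): continuation = 1/1.08·[0.4182·3.8788 + 0.5818·48.0000] = 27.3605; exercise value = 30.0000 > continuation, so V_0 = 30.0000 (exercise)

€30.00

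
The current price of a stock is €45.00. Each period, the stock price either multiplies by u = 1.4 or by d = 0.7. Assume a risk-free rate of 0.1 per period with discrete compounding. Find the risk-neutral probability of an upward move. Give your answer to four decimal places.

p = 0.5714

Risk-neutral probability p = (1 + 0.1 − 0.7)/(1.4 − 0.7) = 0.4000/0.7000 = 0.5714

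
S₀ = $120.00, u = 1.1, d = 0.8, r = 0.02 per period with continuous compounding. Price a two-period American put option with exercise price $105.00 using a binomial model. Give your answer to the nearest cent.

$2.35

Risk-neutral probability p = (e^0.02 − 0.8)/(1.1 − 0.8) = 0.2202/0.3000 = 0.7340
Terminal stock prices: S_uu = 145.2, S_ud = 105.6, S_dd = 76.8
Terminal payoffs (K − S): max(-40.2, 0) = 0, max(-0.6, 0) = 0, max(28.2, 0) = 28.2
Node u (S = 132): continuation = e^(−0.02)·[0.7340·0.0000 + 0.2660·0.0000] = 0.0000; exercise value = 0.0000 ≤ continuation, so V_u = 0.0000
Node d (S = 96): continuation = e^(−0.02)·[0.7340·0.0000 + 0.2660·28.2000] = 7.3525; exercise value = 9.0000 > continuation, so V_d = 9.0000 (exercise)
Node 0 (S = 120): continuation = e^(−0.02)·[0.7340·0.0000 + 0.2660·9.0000] = 2.3466; exercise value = 0.0000 ≤ continuation, so V_0 = 2.3466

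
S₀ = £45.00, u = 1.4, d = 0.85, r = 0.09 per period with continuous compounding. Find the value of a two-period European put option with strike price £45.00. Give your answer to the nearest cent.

£3.22

Risk-neutral probability p = (e^0.09 − 0.85)/(1.4 − 0.85) = 0.2442/0.5500 = 0.4440
Terminal stock prices: S_uu = 88.2, S_ud = 53.55, S_dd = 32.51
Terminal payoffs (K − S): max(-43.2, 0) = 0, max(-8.55, 0) = 0, max(12.49, 0) = 12.49
Node u (S = 63): V_u = e^(−0.09)·[0.4440·0.0000 + 0.5560·0.0000] = 0.0000
Node d (S = 38.25): V_d = e^(−0.09)·[0.4440·0.0000 + 0.5560·12.4875] = 6.3460
Node 0 (S = 45): V_0 = e^(−0.09)·[0.4440·0.0000 + 0.5560·6.3460] = 3.2250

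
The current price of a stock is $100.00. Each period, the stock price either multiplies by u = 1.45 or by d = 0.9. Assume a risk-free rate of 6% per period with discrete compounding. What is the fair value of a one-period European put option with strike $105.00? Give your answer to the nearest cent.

$10.03

Risk-neutral probability p = (1 + 0.06 − 0.9)/(1.45 − 0.9) = 0.1600/0.5500 = 0.2909
Terminal stock prices: S_u = 145, S_d = 90
Terminal payoffs (K − S): max(-40, 0) = 0, max(15, 0) = 15
Node 0 (S = 100): V_0 = 1/1.06·[0.2909·0.0000 + 0.7091·15.0000] = 10.0343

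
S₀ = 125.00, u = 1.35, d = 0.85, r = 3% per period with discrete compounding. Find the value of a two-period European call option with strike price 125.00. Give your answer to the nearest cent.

Risk-neutral probability p = (1 + 0.03 − 0.85)/(1.35 − 0.85) = 0.1800/0.5000 = 0.3600
Terminal stock prices: S_uu = 227.8, S_ud = 143.4, S_dd = 90.31
Terminal payoffs (S − K): max(102.8, 0) = 102.8, max(18.44, 0) = 18.44, max(-34.69, 0) = 0
Node u (S = 168.8): V_u = 1/1.03·[0.3600·102.8125 + 0.6400·18.4375] = 47.3908
Node d (S = 106.2): V_d = 1/1.03·[0.3600·18.4375 + 0.6400·0.0000] = 6.4442
Node 0 (S = 125): V_0 = 1/1.03·[0.3600·47.3908 + 0.6400·6.4442] = 20.5679

20.57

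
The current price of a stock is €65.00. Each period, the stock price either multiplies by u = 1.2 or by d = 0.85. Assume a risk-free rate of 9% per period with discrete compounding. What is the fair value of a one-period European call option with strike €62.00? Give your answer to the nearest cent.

€10.07

Risk-neutral probability p = (1 + 0.09 − 0.85)/(1.2 − 0.85) = 0.2400/0.3500 = 0.6857
Terminal stock prices: S_u = 78, S_d = 55.25
Terminal payoffs (S − K): max(16, 0) = 16, max(-6.75, 0) = 0
Node 0 (S = 65): V_0 = 1/1.09·[0.6857·16.0000 + 0.3143·0.0000] = 10.0655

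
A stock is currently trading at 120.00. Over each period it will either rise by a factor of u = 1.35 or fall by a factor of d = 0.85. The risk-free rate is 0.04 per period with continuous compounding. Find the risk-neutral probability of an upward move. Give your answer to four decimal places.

Risk-neutral probability p = (e^0.04 − 0.85)/(1.35 − 0.85) = 0.1908/0.5000 = 0.3816

p = 0.3816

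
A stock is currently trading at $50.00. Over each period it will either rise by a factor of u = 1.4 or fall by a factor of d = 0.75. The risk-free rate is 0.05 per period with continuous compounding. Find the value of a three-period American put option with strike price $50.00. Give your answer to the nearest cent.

$8.14

Risk-neutral probability p = (e^0.05 − 0.75)/(1.4 − 0.75) = 0.3013/0.6500 = 0.4635
Terminal stock prices: S_uuu = 137.2, S_uud = 73.5, S_udd = 39.38, S_ddd = 21.09
Terminal payoffs (K − S): max(-87.2, 0) = 0, max(-23.5, 0) = 0, max(10.62, 0) = 10.62, max(28.91, 0) = 28.91
Node uu (S = 98): continuation = e^(−0.05)·[0.4635·0.0000 + 0.5365·0.0000] = 0.0000; exercise value = 0.0000 ≤ continuation, so V_uu = 0.0000
Node ud (S = 52.5): continuation = e^(−0.05)·[0.4635·0.0000 + 0.5365·10.6250] = 5.4224; exercise value = 0.0000 ≤ continuation, so V_ud = 5.4224
Node dd (S = 28.12): continuation = e^(−0.05)·[0.4635·10.6250 + 0.5365·28.9062] = 19.4365; exercise value = 21.8750 > continuation, so V_dd = 21.8750 (exercise)
Node u (S = 70): continuation = e^(−0.05)·[0.4635·0.0000 + 0.5365·5.4224] = 2.7673; exercise value = 0.0000 ≤ continuation, so V_u = 2.7673
Node d (S = 37.5): continuation = e^(−0.05)·[0.4635·5.4224 + 0.5365·21.8750] = 13.5544; exercise value = 12.5000 ≤ continuation, so V_d = 13.5544
Node 0 (S = 50): continuation = e^(−0.05)·[0.4635·2.7673 + 0.5365·13.5544] = 8.1374; exercise value = 0.0000 ≤ continuation, so V_0 = 8.1374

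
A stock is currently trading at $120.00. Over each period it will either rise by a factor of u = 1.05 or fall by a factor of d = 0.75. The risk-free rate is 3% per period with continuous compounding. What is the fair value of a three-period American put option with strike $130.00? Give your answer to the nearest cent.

Risk-neutral probability p = (e^0.03 − 0.75)/(1.05 − 0.75) = 0.2805/0.3000 = 0.9348
Terminal stock prices: S_uuu = 138.9, S_uud = 99.23, S_udd = 70.88, S_ddd = 50.62
Terminal payoffs (K − S): max(-8.915, 0) = 0, max(30.77, 0) = 30.77, max(59.12, 0) = 59.12, max(79.38, 0) = 79.38
Node uu (S = 132.3): continuation = e^(−0.03)·[0.9348·0.0000 + 0.0652·30.7750] = 1.9458; exercise value = 0.0000 ≤ continuation, so V_uu = 1.9458
Node ud (S = 94.5): continuation = e^(−0.03)·[0.9348·30.7750 + 0.0652·59.1250] = 31.6579; exercise value = 35.5000 > continuation, so V_ud = 35.5000 (exercise)
Node dd (S = 67.5): continuation = e^(−0.03)·[0.9348·59.1250 + 0.0652·79.3750] = 58.6579; exercise value = 62.5000 > continuation, so V_dd = 62.5000 (exercise)
Node u (S = 126): continuation = e^(−0.03)·[0.9348·1.9458 + 0.0652·35.5000] = 4.0098; exercise value = 4.0000 ≤ continuation, so V_u = 4.0098
Node d (S = 90): continuation = e^(−0.03)·[0.9348·35.5000 + 0.0652·62.5000] = 36.1579; exercise value = 40.0000 > continuation, so V_d = 40.0000 (exercise)
Node 0 (S = 120): continuation = e^(−0.03)·[0.9348·4.0098 + 0.0652·40.0000] = 6.1668; exercise value = 10.0000 > continuation, so V_0 = 10.0000 (exercise)

$10.00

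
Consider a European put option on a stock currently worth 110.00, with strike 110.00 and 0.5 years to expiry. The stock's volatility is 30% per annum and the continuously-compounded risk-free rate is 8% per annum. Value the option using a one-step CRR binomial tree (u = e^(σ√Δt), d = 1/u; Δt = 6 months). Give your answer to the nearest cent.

CRR parameters: u = e^(σ√Δt) = e^(0.3·√0.5) = 1.2363, d = 1/u = 0.8089
Per-period rate: rΔt = 0.08·0.5 = 0.04, so R = e^0.04 = 1.0408
Risk-neutral probability p = (e^0.04 − 0.8089)/(1.2363 − 0.8089) = 0.2320/0.4275 = 0.5426
Terminal stock prices: S_u = 136, S_d = 88.97
Terminal payoffs (K − S): max(-25.99, 0) = 0, max(21.03, 0) = 21.03
Node 0 (S = 110): V_0 = e^(−0.04)·[0.5426·0.0000 + 0.4574·21.0256] = 9.2392

9.24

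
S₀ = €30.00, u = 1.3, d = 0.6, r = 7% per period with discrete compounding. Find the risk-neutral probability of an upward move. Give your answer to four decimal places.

Risk-neutral probability p = (1 + 0.07 − 0.6)/(1.3 − 0.6) = 0.4700/0.7000 = 0.6714

p = 0.6714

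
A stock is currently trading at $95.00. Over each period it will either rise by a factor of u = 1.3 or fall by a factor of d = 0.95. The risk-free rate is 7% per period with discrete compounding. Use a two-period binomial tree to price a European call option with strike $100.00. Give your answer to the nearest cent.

Risk-neutral probability p = (1 + 0.07 − 0.95)/(1.3 − 0.95) = 0.1200/0.3500 = 0.3429
Terminal stock prices: S_uu = 160.6, S_ud = 117.3, S_dd = 85.74
Terminal payoffs (S − K): max(60.55, 0) = 60.55, max(17.32, 0) = 17.32, max(-14.26, 0) = 0
Node u (S = 123.5): V_u = 1/1.07·[0.3429·60.5500 + 0.6571·17.3250] = 30.0421
Node d (S = 90.25): V_d = 1/1.07·[0.3429·17.3250 + 0.6571·0.0000] = 5.5514
Node 0 (S = 95): V_0 = 1/1.07·[0.3429·30.0421 + 0.6571·5.5514] = 13.0357

$13.04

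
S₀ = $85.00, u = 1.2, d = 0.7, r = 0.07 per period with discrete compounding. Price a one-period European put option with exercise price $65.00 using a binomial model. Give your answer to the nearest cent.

Risk-neutral probability p = (1 + 0.07 − 0.7)/(1.2 − 0.7) = 0.3700/0.5000 = 0.7400
Terminal stock prices: S_u = 102, S_d = 59.5
Terminal payoffs (K − S): max(-37, 0) = 0, max(5.5, 0) = 5.5
Node 0 (S = 85): V_0 = 1/1.07·[0.7400·0.0000 + 0.2600·5.5000] = 1.3364

$1.34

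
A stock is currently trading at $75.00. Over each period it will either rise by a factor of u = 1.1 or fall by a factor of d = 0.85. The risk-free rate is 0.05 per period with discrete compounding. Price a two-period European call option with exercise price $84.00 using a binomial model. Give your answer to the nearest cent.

$3.92

Risk-neutral probability p = (1 + 0.05 − 0.85)/(1.1 − 0.85) = 0.2000/0.2500 = 0.8000
Terminal stock prices: S_uu = 90.75, S_ud = 70.12, S_dd = 54.19
Terminal payoffs (S − K): max(6.75, 0) = 6.75, max(-13.88, 0) = 0, max(-29.81, 0) = 0
Node u (S = 82.5): V_u = 1/1.05·[0.8000·6.7500 + 0.2000·0.0000] = 5.1429
Node d (S = 63.75): V_d = 1/1.05·[0.8000·0.0000 + 0.2000·0.0000] = 0.0000
Node 0 (S = 75): V_0 = 1/1.05·[0.8000·5.1429 + 0.2000·0.0000] = 3.9184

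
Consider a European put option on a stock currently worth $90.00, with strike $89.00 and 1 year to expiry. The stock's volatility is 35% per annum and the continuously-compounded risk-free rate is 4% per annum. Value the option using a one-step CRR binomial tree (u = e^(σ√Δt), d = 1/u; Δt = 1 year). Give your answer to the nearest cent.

$13.01

CRR parameters: u = e^(σ√Δt) = e^(0.35·√1) = 1.4191, d = 1/u = 0.7047
Per-period rate: rΔt = 0.04·1 = 0.04, so R = e^0.04 = 1.0408
Risk-neutral probability p = (e^0.04 − 0.7047)/(1.4191 − 0.7047) = 0.3361/0.7144 = 0.4705
Terminal stock prices: S_u = 127.7, S_d = 63.42
Terminal payoffs (K − S): max(-38.72, 0) = 0, max(25.58, 0) = 25.58
Node 0 (S = 90): V_0 = e^(−0.04)·[0.4705·0.0000 + 0.5295·25.5781] = 13.0123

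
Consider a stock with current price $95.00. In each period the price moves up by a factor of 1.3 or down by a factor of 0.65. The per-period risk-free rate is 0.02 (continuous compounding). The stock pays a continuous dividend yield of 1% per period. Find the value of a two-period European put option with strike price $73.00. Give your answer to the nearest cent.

Per-period risk-free factor R = e^0.02 = 1.0202; dividend-adjusted growth = e^(0.02−0.01) = 1.0101.
Risk-neutral probability p = (1.0101 − 0.65)/(1.3 − 0.65) = 0.3601/0.6500 = 0.5539
Terminal stock prices: S_uu = 160.6, S_ud = 80.28, S_dd = 40.14
Terminal payoffs (K − S): max(-87.55, 0) = 0, max(-7.275, 0) = 0, max(32.86, 0) = 32.86
Node u (S = 123.5): V_u = e^(−0.02)·[0.5539·0.0000 + 0.4461·0.0000] = 0.0000
Node d (S = 61.75): V_d = e^(−0.02)·[0.5539·0.0000 + 0.4461·32.8625] = 14.3689
Node 0 (S = 95): V_0 = e^(−0.02)·[0.5539·0.0000 + 0.4461·14.3689] = 6.2827

$6.28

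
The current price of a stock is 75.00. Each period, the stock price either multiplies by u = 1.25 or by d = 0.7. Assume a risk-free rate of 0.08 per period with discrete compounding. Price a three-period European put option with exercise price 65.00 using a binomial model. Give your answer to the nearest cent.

Risk-neutral probability p = (1 + 0.08 − 0.7)/(1.25 − 0.7) = 0.3800/0.5500 = 0.6909
Terminal stock prices: S_uuu = 146.5, S_uud = 82.03, S_udd = 45.94, S_ddd = 25.72
Terminal payoffs (K − S): max(-81.48, 0) = 0, max(-17.03, 0) = 0, max(19.06, 0) = 19.06, max(39.28, 0) = 39.28
Node uu (S = 117.2): V_uu = 1/1.08·[0.6909·0.0000 + 0.3091·0.0000] = 0.0000
Node ud (S = 65.62): V_ud = 1/1.08·[0.6909·0.0000 + 0.3091·19.0625] = 5.4556
Node dd (S = 36.75): V_dd = 1/1.08·[0.6909·19.0625 + 0.3091·39.2750] = 23.4352
Node u (S = 93.75): V_u = 1/1.08·[0.6909·0.0000 + 0.3091·5.4556] = 1.5614
Node d (S = 52.5): V_d = 1/1.08·[0.6909·5.4556 + 0.3091·23.4352] = 10.1972
Node 0 (S = 75): V_0 = 1/1.08·[0.6909·1.5614 + 0.3091·10.1972] = 3.9172

3.92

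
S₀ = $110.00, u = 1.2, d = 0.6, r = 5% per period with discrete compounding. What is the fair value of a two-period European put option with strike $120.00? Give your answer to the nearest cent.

$18.44

Risk-neutral probability p = (1 + 0.05 − 0.6)/(1.2 − 0.6) = 0.4500/0.6000 = 0.7500
Terminal stock prices: S_uu = 158.4, S_ud = 79.2, S_dd = 39.6
Terminal payoffs (K − S): max(-38.4, 0) = 0, max(40.8, 0) = 40.8, max(80.4, 0) = 80.4
Node u (S = 132): V_u = 1/1.05·[0.7500·0.0000 + 0.2500·40.8000] = 9.7143
Node d (S = 66): V_d = 1/1.05·[0.7500·40.8000 + 0.2500·80.4000] = 48.2857
Node 0 (S = 110): V_0 = 1/1.05·[0.7500·9.7143 + 0.2500·48.2857] = 18.4354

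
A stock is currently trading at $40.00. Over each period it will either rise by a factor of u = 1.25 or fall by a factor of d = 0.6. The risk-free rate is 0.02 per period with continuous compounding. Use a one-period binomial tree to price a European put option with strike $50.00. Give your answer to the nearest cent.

$9.01

Risk-neutral probability p = (e^0.02 − 0.6)/(1.25 − 0.6) = 0.4202/0.6500 = 0.6465
Terminal stock prices: S_u = 50, S_d = 24
Terminal payoffs (K − S): max(0, 0) = 0, max(26, 0) = 26
Node 0 (S = 40): V_0 = e^(−0.02)·[0.6465·0.0000 + 0.3535·26.0000] = 9.0099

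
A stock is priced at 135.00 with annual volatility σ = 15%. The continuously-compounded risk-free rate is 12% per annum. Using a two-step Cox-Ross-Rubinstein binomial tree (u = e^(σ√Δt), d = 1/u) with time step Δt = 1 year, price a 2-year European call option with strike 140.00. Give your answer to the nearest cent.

26.08

CRR parameters: u = e^(σ√Δt) = e^(0.15·√1) = 1.1618, d = 1/u = 0.8607
Per-period rate: rΔt = 0.12·1 = 0.12, so R = e^0.12 = 1.1275
Risk-neutral probability p = (e^0.12 − 0.8607)/(1.1618 − 0.8607) = 0.2668/0.3011 = 0.8860
Terminal stock prices: S_uu = 182.2, S_ud = 135, S_dd = 100
Terminal payoffs (S − K): max(42.23, 0) = 42.23, max(-5, 0) = 0, max(-39.99, 0) = 0
Node u (S = 156.8): V_u = e^(−0.12)·[0.8860·42.2309 + 0.1140·0.0000] = 33.1844
Node d (S = 116.2): V_d = e^(−0.12)·[0.8860·0.0000 + 0.1140·0.0000] = 0.0000
Node 0 (S = 135): V_0 = e^(−0.12)·[0.8860·33.1844 + 0.1140·0.0000] = 26.0758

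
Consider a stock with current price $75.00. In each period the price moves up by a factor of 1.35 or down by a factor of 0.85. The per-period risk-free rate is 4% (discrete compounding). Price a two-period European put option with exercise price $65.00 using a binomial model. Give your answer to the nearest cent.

$3.84

Risk-neutral probability p = (1 + 0.04 − 0.85)/(1.35 − 0.85) = 0.1900/0.5000 = 0.3800
Terminal stock prices: S_uu = 136.7, S_ud = 86.06, S_dd = 54.19
Terminal payoffs (K − S): max(-71.69, 0) = 0, max(-21.06, 0) = 0, max(10.81, 0) = 10.81
Node u (S = 101.2): V_u = 1/1.04·[0.3800·0.0000 + 0.6200·0.0000] = 0.0000
Node d (S = 63.75): V_d = 1/1.04·[0.3800·0.0000 + 0.6200·10.8125] = 6.4459
Node 0 (S = 75): V_0 = 1/1.04·[0.3800·0.0000 + 0.6200·6.4459] = 3.8428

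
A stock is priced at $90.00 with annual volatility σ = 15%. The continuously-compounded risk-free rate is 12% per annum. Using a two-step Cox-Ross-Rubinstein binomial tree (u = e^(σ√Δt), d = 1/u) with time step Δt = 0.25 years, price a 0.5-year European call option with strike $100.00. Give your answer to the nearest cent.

CRR parameters: u = e^(σ√Δt) = e^(0.15·√0.25) = 1.0779, d = 1/u = 0.9277
Per-period rate: rΔt = 0.12·0.25 = 0.03, so R = e^0.03 = 1.0305
Risk-neutral probability p = (e^0.03 − 0.9277)/(1.0779 − 0.9277) = 0.1027/0.1501 = 0.6841
Terminal stock prices: S_uu = 104.6, S_ud = 90, S_dd = 77.46
Terminal payoffs (S − K): max(4.565, 0) = 4.565, max(-10, 0) = 0, max(-22.54, 0) = 0
Node u (S = 97.01): V_u = e^(−0.03)·[0.6841·4.5651 + 0.3159·0.0000] = 3.0307
Node d (S = 83.5): V_d = e^(−0.03)·[0.6841·0.0000 + 0.3159·0.0000] = 0.0000
Node 0 (S = 90): V_0 = e^(−0.03)·[0.6841·3.0307 + 0.3159·0.0000] = 2.0120

$2.01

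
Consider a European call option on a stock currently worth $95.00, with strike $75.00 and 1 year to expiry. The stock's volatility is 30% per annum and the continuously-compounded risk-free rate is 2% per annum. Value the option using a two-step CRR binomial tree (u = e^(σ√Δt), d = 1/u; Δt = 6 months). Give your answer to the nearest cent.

CRR parameters: u = e^(σ√Δt) = e^(0.3·√0.5) = 1.2363, d = 1/u = 0.8089
Per-period rate: rΔt = 0.02·0.5 = 0.01, so R = e^0.01 = 1.0101
Risk-neutral probability p = (e^0.01 − 0.8089)/(1.2363 − 0.8089) = 0.2012/0.4275 = 0.4707
Terminal stock prices: S_uu = 145.2, S_ud = 95, S_dd = 62.15
Terminal payoffs (S − K): max(70.2, 0) = 70.2, max(20, 0) = 20, max(-12.85, 0) = 0
Node u (S = 117.4): V_u = e^(−0.01)·[0.4707·70.2042 + 0.5293·20.0000] = 43.1958
Node d (S = 76.84): V_d = e^(−0.01)·[0.4707·20.0000 + 0.5293·0.0000] = 9.3199
Node 0 (S = 95): V_0 = e^(−0.01)·[0.4707·43.1958 + 0.5293·9.3199] = 25.0131

$25.01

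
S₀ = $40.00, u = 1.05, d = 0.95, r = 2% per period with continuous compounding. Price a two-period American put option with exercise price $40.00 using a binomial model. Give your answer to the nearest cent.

$0.60

Risk-neutral probability p = (e^0.02 − 0.95)/(1.05 − 0.95) = 0.0702/0.1000 = 0.7020
Terminal stock prices: S_uu = 44.1, S_ud = 39.9, S_dd = 36.1
Terminal payoffs (K − S): max(-4.1, 0) = 0, max(0.1, 0) = 0.1, max(3.9, 0) = 3.9
Node u (S = 42): continuation = e^(−0.02)·[0.7020·0.0000 + 0.2980·0.1000] = 0.0292; exercise value = 0.0000 ≤ continuation, so V_u = 0.0292
Node d (S = 38): continuation = e^(−0.02)·[0.7020·0.1000 + 0.2980·3.9000] = 1.2079; exercise value = 2.0000 > continuation, so V_d = 2.0000 (exercise)
Node 0 (S = 40): continuation = e^(−0.02)·[0.7020·0.0292 + 0.2980·2.0000] = 0.6043; exercise value = 0.0000 ≤ continuation, so V_0 = 0.6043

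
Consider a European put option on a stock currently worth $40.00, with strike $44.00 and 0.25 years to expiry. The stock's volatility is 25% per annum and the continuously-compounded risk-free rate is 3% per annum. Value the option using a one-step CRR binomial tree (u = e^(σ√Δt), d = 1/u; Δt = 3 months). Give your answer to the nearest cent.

$4.33

CRR parameters: u = e^(σ√Δt) = e^(0.25·√0.25) = 1.1331, d = 1/u = 0.8825
Per-period rate: rΔt = 0.03·0.25 = 0.0075, so R = e^0.0075 = 1.0075
Risk-neutral probability p = (e^0.0075 − 0.8825)/(1.1331 − 0.8825) = 0.1250/0.2507 = 0.4988
Terminal stock prices: S_u = 45.33, S_d = 35.3
Terminal payoffs (K − S): max(-1.326, 0) = 0, max(8.7, 0) = 8.7
Node 0 (S = 40): V_0 = e^(−0.0075)·[0.4988·0.0000 + 0.5012·8.7001] = 4.3277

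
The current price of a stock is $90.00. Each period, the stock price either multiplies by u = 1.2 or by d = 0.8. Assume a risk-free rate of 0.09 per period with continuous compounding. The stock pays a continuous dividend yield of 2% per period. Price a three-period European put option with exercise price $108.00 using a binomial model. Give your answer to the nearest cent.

Per-period risk-free factor R = e^0.09 = 1.0942; dividend-adjusted growth = e^(0.09−0.02) = 1.0725.
Risk-neutral probability p = (1.0725 − 0.8)/(1.2 − 0.8) = 0.2725/0.4000 = 0.6813
Terminal stock prices: S_uuu = 155.5, S_uud = 103.7, S_udd = 69.12, S_ddd = 46.08
Terminal payoffs (K − S): max(-47.52, 0) = 0, max(4.32, 0) = 4.32, max(38.88, 0) = 38.88, max(61.92, 0) = 61.92
Node uu (S = 129.6): V_uu = e^(−0.09)·[0.6813·0.0000 + 0.3187·4.3200] = 1.2584
Node ud (S = 86.4): V_ud = e^(−0.09)·[0.6813·4.3200 + 0.3187·38.8800] = 14.0154
Node dd (S = 57.6): V_dd = e^(−0.09)·[0.6813·38.8800 + 0.3187·61.9200] = 42.2451
Node u (S = 108): V_u = e^(−0.09)·[0.6813·1.2584 + 0.3187·14.0154] = 4.8662
Node d (S = 72): V_d = e^(−0.09)·[0.6813·14.0154 + 0.3187·42.2451] = 21.0323
Node 0 (S = 90): V_0 = e^(−0.09)·[0.6813·4.8662 + 0.3187·21.0323] = 9.1565

$9.16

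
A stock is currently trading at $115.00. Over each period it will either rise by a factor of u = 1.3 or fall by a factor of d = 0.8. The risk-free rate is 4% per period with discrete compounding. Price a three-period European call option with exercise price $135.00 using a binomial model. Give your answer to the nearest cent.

Risk-neutral probability p = (1 + 0.04 − 0.8)/(1.3 − 0.8) = 0.2400/0.5000 = 0.4800
Terminal stock prices: S_uuu = 252.7, S_uud = 155.5, S_udd = 95.68, S_ddd = 58.88
Terminal payoffs (S − K): max(117.7, 0) = 117.7, max(20.48, 0) = 20.48, max(-39.32, 0) = 0, max(-76.12, 0) = 0
Node uu (S = 194.4): V_uu = 1/1.04·[0.4800·117.6550 + 0.5200·20.4800] = 64.5423
Node ud (S = 119.6): V_ud = 1/1.04·[0.4800·20.4800 + 0.5200·0.0000] = 9.4523
Node dd (S = 73.6): V_dd = 1/1.04·[0.4800·0.0000 + 0.5200·0.0000] = 0.0000
Node u (S = 149.5): V_u = 1/1.04·[0.4800·64.5423 + 0.5200·9.4523] = 34.5149
Node d (S = 92): V_d = 1/1.04·[0.4800·9.4523 + 0.5200·0.0000] = 4.3626
Node 0 (S = 115): V_0 = 1/1.04·[0.4800·34.5149 + 0.5200·4.3626] = 18.1113

$18.11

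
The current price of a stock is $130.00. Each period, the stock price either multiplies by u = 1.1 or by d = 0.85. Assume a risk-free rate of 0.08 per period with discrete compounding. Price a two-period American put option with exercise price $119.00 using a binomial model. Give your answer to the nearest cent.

Risk-neutral probability p = (1 + 0.08 − 0.85)/(1.1 − 0.85) = 0.2300/0.2500 = 0.9200
Terminal stock prices: S_uu = 157.3, S_ud = 121.5, S_dd = 93.92
Terminal payoffs (K − S): max(-38.3, 0) = 0, max(-2.55, 0) = 0, max(25.08, 0) = 25.08
Node u (S = 143): continuation = 1/1.08·[0.9200·0.0000 + 0.0800·0.0000] = 0.0000; exercise value = 0.0000 ≤ continuation, so V_u = 0.0000
Node d (S = 110.5): continuation = 1/1.08·[0.9200·0.0000 + 0.0800·25.0750] = 1.8574; exercise value = 8.5000 > continuation, so V_d = 8.5000 (exercise)
Node 0 (S = 130): continuation = 1/1.08·[0.9200·0.0000 + 0.0800·8.5000] = 0.6296; exercise value = 0.0000 ≤ continuation, so V_0 = 0.6296

$0.63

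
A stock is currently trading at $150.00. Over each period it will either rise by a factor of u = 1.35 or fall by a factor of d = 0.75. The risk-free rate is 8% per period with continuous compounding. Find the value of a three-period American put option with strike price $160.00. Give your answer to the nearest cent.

$23.47

Risk-neutral probability p = (e^0.08 − 0.75)/(1.35 − 0.75) = 0.3333/0.6000 = 0.5555
Terminal stock prices: S_uuu = 369.1, S_uud = 205, S_udd = 113.9, S_ddd = 63.28
Terminal payoffs (K − S): max(-209.1, 0) = 0, max(-45.03, 0) = 0, max(46.09, 0) = 46.09, max(96.72, 0) = 96.72
Node uu (S = 273.4): continuation = e^(−0.08)·[0.5555·0.0000 + 0.4445·0.0000] = 0.0000; exercise value = 0.0000 ≤ continuation, so V_uu = 0.0000
Node ud (S = 151.9): continuation = e^(−0.08)·[0.5555·0.0000 + 0.4445·46.0938] = 18.9143; exercise value = 8.1250 ≤ continuation, so V_ud = 18.9143
Node dd (S = 84.38): continuation = e^(−0.08)·[0.5555·46.0938 + 0.4445·96.7188] = 63.3236; exercise value = 75.6250 > continuation, so V_dd = 75.6250 (exercise)
Node u (S = 202.5): continuation = e^(−0.08)·[0.5555·0.0000 + 0.4445·18.9143] = 7.7614; exercise value = 0.0000 ≤ continuation, so V_u = 7.7614
Node d (S = 112.5): continuation = e^(−0.08)·[0.5555·18.9143 + 0.4445·75.6250] = 40.7311; exercise value = 47.5000 > continuation, so V_d = 47.5000 (exercise)
Node 0 (S = 150): continuation = e^(−0.08)·[0.5555·7.7614 + 0.4445·47.5000] = 23.4712; exercise value = 10.0000 ≤ continuation, so V_0 = 23.4712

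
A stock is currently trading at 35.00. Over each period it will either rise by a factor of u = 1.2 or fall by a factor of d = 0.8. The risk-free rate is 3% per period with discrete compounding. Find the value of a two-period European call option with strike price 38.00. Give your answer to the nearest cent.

Risk-neutral probability p = (1 + 0.03 − 0.8)/(1.2 − 0.8) = 0.2300/0.4000 = 0.5750
Terminal stock prices: S_uu = 50.4, S_ud = 33.6, S_dd = 22.4
Terminal payoffs (S − K): max(12.4, 0) = 12.4, max(-4.4, 0) = 0, max(-15.6, 0) = 0
Node u (S = 42): V_u = 1/1.03·[0.5750·12.4000 + 0.4250·0.0000] = 6.9223
Node d (S = 28): V_d = 1/1.03·[0.5750·0.0000 + 0.4250·0.0000] = 0.0000
Node 0 (S = 35): V_0 = 1/1.03·[0.5750·6.9223 + 0.4250·0.0000] = 3.8644

3.86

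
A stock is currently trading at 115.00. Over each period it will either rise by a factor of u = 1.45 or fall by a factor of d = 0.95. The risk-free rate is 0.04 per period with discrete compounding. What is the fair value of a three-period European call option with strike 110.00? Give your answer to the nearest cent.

Risk-neutral probability p = (1 + 0.04 − 0.95)/(1.45 − 0.95) = 0.0900/0.5000 = 0.1800
Terminal stock prices: S_uuu = 350.6, S_uud = 229.7, S_udd = 150.5, S_ddd = 98.6
Terminal payoffs (S − K): max(240.6, 0) = 240.6, max(119.7, 0) = 119.7, max(40.49, 0) = 40.49, max(-11.4, 0) = 0
Node uu (S = 241.8): V_uu = 1/1.04·[0.1800·240.5919 + 0.8200·119.6981] = 136.0183
Node ud (S = 158.4): V_ud = 1/1.04·[0.1800·119.6981 + 0.8200·40.4919] = 52.6433
Node dd (S = 103.8): V_dd = 1/1.04·[0.1800·40.4919 + 0.8200·0.0000] = 7.0082
Node u (S = 166.8): V_u = 1/1.04·[0.1800·136.0183 + 0.8200·52.6433] = 65.0488
Node d (S = 109.2): V_d = 1/1.04·[0.1800·52.6433 + 0.8200·7.0082] = 14.6370
Node 0 (S = 115): V_0 = 1/1.04·[0.1800·65.0488 + 0.8200·14.6370] = 22.7992

22.80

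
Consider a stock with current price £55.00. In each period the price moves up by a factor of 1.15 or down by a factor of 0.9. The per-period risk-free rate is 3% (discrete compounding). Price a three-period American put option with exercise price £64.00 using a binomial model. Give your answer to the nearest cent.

Risk-neutral probability p = (1 + 0.03 − 0.9)/(1.15 − 0.9) = 0.1300/0.2500 = 0.5200
Terminal stock prices: S_uuu = 83.65, S_uud = 65.46, S_udd = 51.23, S_ddd = 40.1
Terminal payoffs (K − S): max(-19.65, 0) = 0, max(-1.464, 0) = 0, max(12.77, 0) = 12.77, max(23.9, 0) = 23.9
Node uu (S = 72.74): continuation = 1/1.03·[0.5200·0.0000 + 0.4800·0.0000] = 0.0000; exercise value = 0.0000 ≤ continuation, so V_uu = 0.0000
Node ud (S = 56.92): continuation = 1/1.03·[0.5200·0.0000 + 0.4800·12.7675] = 5.9499; exercise value = 7.0750 > continuation, so V_ud = 7.0750 (exercise)
Node dd (S = 44.55): continuation = 1/1.03·[0.5200·12.7675 + 0.4800·23.9050] = 17.5859; exercise value = 19.4500 > continuation, so V_dd = 19.4500 (exercise)
Node u (S = 63.25): continuation = 1/1.03·[0.5200·0.0000 + 0.4800·7.0750] = 3.2971; exercise value = 0.7500 ≤ continuation, so V_u = 3.2971
Node d (S = 49.5): continuation = 1/1.03·[0.5200·7.0750 + 0.4800·19.4500] = 12.6359; exercise value = 14.5000 > continuation, so V_d = 14.5000 (exercise)
Node 0 (S = 55): continuation = 1/1.03·[0.5200·3.2971 + 0.4800·14.5000] = 8.4218; exercise value = 9.0000 > continuation, so V_0 = 9.0000 (exercise)

£9.00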